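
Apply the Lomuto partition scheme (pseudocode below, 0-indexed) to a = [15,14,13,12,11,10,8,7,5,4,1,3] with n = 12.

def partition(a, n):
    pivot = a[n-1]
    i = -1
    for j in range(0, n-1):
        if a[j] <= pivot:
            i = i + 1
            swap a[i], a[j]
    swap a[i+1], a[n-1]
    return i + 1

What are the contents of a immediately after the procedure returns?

[1,3,13,12,11,10,8,7,5,4,15,14]

pivot = a[11] = 3; i = -1
j=0: a[0]=15 > 3 → no swap
j=1: a[1]=14 > 3 → no swap
j=2: a[2]=13 > 3 → no swap
j=3: a[3]=12 > 3 → no swap
j=4: a[4]=11 > 3 → no swap
j=5: a[5]=10 > 3 → no swap
j=6: a[6]=8 > 3 → no swap
j=7: a[7]=7 > 3 → no swap
j=8: a[8]=5 > 3 → no swap
j=9: a[9]=4 > 3 → no swap
j=10: a[10]=1 ≤ 3 → i=0, swap a[0],a[10] → [1,14,13,12,11,10,8,7,5,4,15,3]
final swap a[1],a[11] → [1,3,13,12,11,10,8,7,5,4,15,14]; return 1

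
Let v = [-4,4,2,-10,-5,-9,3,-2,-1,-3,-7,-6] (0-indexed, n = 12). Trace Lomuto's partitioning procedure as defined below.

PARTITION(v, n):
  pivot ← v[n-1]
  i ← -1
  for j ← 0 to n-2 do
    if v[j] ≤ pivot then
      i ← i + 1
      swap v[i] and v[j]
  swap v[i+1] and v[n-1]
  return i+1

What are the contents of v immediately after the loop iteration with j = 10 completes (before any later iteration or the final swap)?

pivot=-6, i=-1
j=0: -4>-6, skip
j=1: 4>-6, skip
j=2: 2>-6, skip
j=3: -10≤-6, i=0, swap(0,3) ⇒ [-10,4,2,-4,-5,-9,3,-2,-1,-3,-7,-6]
j=4: -5>-6, skip
j=5: -9≤-6, i=1, swap(1,5) ⇒ [-10,-9,2,-4,-5,4,3,-2,-1,-3,-7,-6]
j=6: 3>-6, skip
j=7: -2>-6, skip
j=8: -1>-6, skip
j=9: -3>-6, skip
j=10: -7≤-6, i=2, swap(2,10) ⇒ [-10,-9,-7,-4,-5,4,3,-2,-1,-3,2,-6]
(after j=10) v = [-10,-9,-7,-4,-5,4,3,-2,-1,-3,2,-6]

[-10,-9,-7,-4,-5,4,3,-2,-1,-3,2,-6]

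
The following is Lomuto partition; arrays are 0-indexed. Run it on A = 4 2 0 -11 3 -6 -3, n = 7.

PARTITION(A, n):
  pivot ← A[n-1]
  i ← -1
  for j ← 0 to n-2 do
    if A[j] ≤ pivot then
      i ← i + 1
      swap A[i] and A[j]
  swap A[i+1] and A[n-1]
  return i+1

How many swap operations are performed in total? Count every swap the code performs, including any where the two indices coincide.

pivot=-3, i=-1
j=0: 4>-3, skip
j=1: 2>-3, skip
j=2: 0>-3, skip
j=3: -11≤-3, i=0, swap(0,3) ⇒ -11 2 0 4 3 -6 -3
j=4: 3>-3, skip
j=5: -6≤-3, i=1, swap(1,5) ⇒ -11 -6 0 4 3 2 -3
swap(2,6) ⇒ -11 -6 -3 4 3 2 0; return 2

3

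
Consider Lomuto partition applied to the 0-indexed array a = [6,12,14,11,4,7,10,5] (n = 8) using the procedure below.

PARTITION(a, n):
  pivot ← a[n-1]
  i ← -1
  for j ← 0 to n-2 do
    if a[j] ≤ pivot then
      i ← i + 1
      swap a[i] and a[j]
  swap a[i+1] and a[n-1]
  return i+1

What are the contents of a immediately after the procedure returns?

pivot=5, i=-1
j=0: 6>5, skip
j=1: 12>5, skip
j=2: 14>5, skip
j=3: 11>5, skip
j=4: 4≤5, i=0, swap(0,4) ⇒ [4,12,14,11,6,7,10,5]
j=5: 7>5, skip
j=6: 10>5, skip
swap(1,7) ⇒ [4,5,14,11,6,7,10,12]; return 1

[4,5,14,11,6,7,10,12]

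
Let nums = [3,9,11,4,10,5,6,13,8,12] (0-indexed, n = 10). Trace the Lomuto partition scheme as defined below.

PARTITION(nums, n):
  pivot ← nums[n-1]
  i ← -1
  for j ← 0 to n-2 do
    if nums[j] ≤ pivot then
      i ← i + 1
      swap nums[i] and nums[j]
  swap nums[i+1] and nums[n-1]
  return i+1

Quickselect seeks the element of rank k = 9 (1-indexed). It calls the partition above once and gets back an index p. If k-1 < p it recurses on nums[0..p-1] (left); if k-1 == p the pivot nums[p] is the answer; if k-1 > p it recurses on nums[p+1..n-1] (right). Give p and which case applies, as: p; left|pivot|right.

8; pivot

pivot = nums[9] = 12; i = -1
j=0: nums[0]=3 ≤ 12 → i=0, swap nums[0],nums[0] (no change) → [3,9,11,4,10,5,6,13,8,12]
j=1: nums[1]=9 ≤ 12 → i=1, swap nums[1],nums[1] (no change) → [3,9,11,4,10,5,6,13,8,12]
j=2: nums[2]=11 ≤ 12 → i=2, swap nums[2],nums[2] (no change) → [3,9,11,4,10,5,6,13,8,12]
j=3: nums[3]=4 ≤ 12 → i=3, swap nums[3],nums[3] (no change) → [3,9,11,4,10,5,6,13,8,12]
j=4: nums[4]=10 ≤ 12 → i=4, swap nums[4],nums[4] (no change) → [3,9,11,4,10,5,6,13,8,12]
j=5: nums[5]=5 ≤ 12 → i=5, swap nums[5],nums[5] (no change) → [3,9,11,4,10,5,6,13,8,12]
j=6: nums[6]=6 ≤ 12 → i=6, swap nums[6],nums[6] (no change) → [3,9,11,4,10,5,6,13,8,12]
j=7: nums[7]=13 > 12 → no swap
j=8: nums[8]=8 ≤ 12 → i=7, swap nums[7],nums[8] → [3,9,11,4,10,5,6,8,13,12]
final swap nums[8],nums[9] → [3,9,11,4,10,5,6,8,12,13]; return 8
p = 8; k-1 = 8 == 8 ⇒ pivot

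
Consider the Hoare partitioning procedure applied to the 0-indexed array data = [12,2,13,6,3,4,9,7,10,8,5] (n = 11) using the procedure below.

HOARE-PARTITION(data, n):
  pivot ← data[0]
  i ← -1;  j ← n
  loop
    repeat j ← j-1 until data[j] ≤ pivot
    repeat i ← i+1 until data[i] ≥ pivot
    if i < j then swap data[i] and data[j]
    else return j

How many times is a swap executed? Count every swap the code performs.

pivot=12
j stops at 10 (5), i stops at 0 (12); swap ⇒ [5,2,13,6,3,4,9,7,10,8,12]
j stops at 9 (8), i stops at 2 (13); swap ⇒ [5,2,8,6,3,4,9,7,10,13,12]
j stops at 8, i stops at 9; i≥j ⇒ return 8. data=[5,2,8,6,3,4,9,7,10,13,12]

2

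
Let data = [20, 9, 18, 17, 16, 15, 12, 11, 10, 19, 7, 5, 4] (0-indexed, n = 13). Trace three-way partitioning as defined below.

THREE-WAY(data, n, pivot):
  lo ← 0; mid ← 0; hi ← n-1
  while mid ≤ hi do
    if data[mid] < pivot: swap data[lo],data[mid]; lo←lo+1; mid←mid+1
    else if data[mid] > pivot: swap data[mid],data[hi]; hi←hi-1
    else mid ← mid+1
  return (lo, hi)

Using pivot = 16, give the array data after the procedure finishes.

[4, 9, 5, 7, 15, 12, 11, 10, 16, 19, 17, 18, 20]

pivot = 16; lo=0, mid=0, hi=12
data[mid]=20>16: swap data[0],data[12]; hi=11 → [4, 9, 18, 17, 16, 15, 12, 11, 10, 19, 7, 5, 20]
data[mid]=4<16: swap data[0],data[0]; lo=1,mid=1 → [4, 9, 18, 17, 16, 15, 12, 11, 10, 19, 7, 5, 20]
data[mid]=9<16: swap data[1],data[1]; lo=2,mid=2 → [4, 9, 18, 17, 16, 15, 12, 11, 10, 19, 7, 5, 20]
data[mid]=18>16: swap data[2],data[11]; hi=10 → [4, 9, 5, 17, 16, 15, 12, 11, 10, 19, 7, 18, 20]
data[mid]=5<16: swap data[2],data[2]; lo=3,mid=3 → [4, 9, 5, 17, 16, 15, 12, 11, 10, 19, 7, 18, 20]
data[mid]=17>16: swap data[3],data[10]; hi=9 → [4, 9, 5, 7, 16, 15, 12, 11, 10, 19, 17, 18, 20]
data[mid]=7<16: swap data[3],data[3]; lo=4,mid=4 → [4, 9, 5, 7, 16, 15, 12, 11, 10, 19, 17, 18, 20]
data[mid]=16=16: mid=5
data[mid]=15<16: swap data[4],data[5]; lo=5,mid=6 → [4, 9, 5, 7, 15, 16, 12, 11, 10, 19, 17, 18, 20]
data[mid]=12<16: swap data[5],data[6]; lo=6,mid=7 → [4, 9, 5, 7, 15, 12, 16, 11, 10, 19, 17, 18, 20]
data[mid]=11<16: swap data[6],data[7]; lo=7,mid=8 → [4, 9, 5, 7, 15, 12, 11, 16, 10, 19, 17, 18, 20]
data[mid]=10<16: swap data[7],data[8]; lo=8,mid=9 → [4, 9, 5, 7, 15, 12, 11, 10, 16, 19, 17, 18, 20]
data[mid]=19>16: swap data[9],data[9]; hi=8 → [4, 9, 5, 7, 15, 12, 11, 10, 16, 19, 17, 18, 20]
end: lo=8, hi=8; data = [4, 9, 5, 7, 15, 12, 11, 10, 16, 19, 17, 18, 20]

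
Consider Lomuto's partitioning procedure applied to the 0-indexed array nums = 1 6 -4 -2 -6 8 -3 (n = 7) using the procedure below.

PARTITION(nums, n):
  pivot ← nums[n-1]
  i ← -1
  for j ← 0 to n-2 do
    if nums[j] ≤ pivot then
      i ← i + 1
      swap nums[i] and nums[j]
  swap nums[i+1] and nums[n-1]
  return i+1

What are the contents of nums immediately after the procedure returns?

-4 -6 -3 -2 6 8 1

pivot = nums[6] = -3; i = -1
j=0: nums[0]=1 > -3 → no swap
j=1: nums[1]=6 > -3 → no swap
j=2: nums[2]=-4 ≤ -3 → i=0, swap nums[0],nums[2] → -4 6 1 -2 -6 8 -3
j=3: nums[3]=-2 > -3 → no swap
j=4: nums[4]=-6 ≤ -3 → i=1, swap nums[1],nums[4] → -4 -6 1 -2 6 8 -3
j=5: nums[5]=8 > -3 → no swap
final swap nums[2],nums[6] → -4 -6 -3 -2 6 8 1; return 2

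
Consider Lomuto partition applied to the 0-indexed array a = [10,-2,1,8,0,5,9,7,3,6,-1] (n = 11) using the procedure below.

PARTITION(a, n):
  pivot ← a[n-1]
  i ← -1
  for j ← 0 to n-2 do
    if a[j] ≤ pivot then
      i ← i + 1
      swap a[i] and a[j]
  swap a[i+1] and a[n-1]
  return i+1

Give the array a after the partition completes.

pivot=-1, i=-1
j=0: 10>-1, skip
j=1: -2≤-1, i=0, swap(0,1) ⇒ [-2,10,1,8,0,5,9,7,3,6,-1]
j=2: 1>-1, skip
j=3: 8>-1, skip
j=4: 0>-1, skip
j=5: 5>-1, skip
j=6: 9>-1, skip
j=7: 7>-1, skip
j=8: 3>-1, skip
j=9: 6>-1, skip
swap(1,10) ⇒ [-2,-1,1,8,0,5,9,7,3,6,10]; return 1

[-2,-1,1,8,0,5,9,7,3,6,10]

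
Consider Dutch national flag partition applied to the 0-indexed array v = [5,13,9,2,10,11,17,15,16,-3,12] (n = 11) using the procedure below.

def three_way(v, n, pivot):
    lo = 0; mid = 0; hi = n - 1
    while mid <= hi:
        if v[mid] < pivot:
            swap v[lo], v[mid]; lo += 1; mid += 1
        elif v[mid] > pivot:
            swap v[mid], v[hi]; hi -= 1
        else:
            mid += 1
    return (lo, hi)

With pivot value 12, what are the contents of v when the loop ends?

[5,9,2,10,11,-3,12,16,15,17,13]

pivot = 12; lo=0, mid=0, hi=10
v[mid]=5<12: swap v[0],v[0]; lo=1,mid=1 → [5,13,9,2,10,11,17,15,16,-3,12]
v[mid]=13>12: swap v[1],v[10]; hi=9 → [5,12,9,2,10,11,17,15,16,-3,13]
v[mid]=12=12: mid=2
v[mid]=9<12: swap v[1],v[2]; lo=2,mid=3 → [5,9,12,2,10,11,17,15,16,-3,13]
v[mid]=2<12: swap v[2],v[3]; lo=3,mid=4 → [5,9,2,12,10,11,17,15,16,-3,13]
v[mid]=10<12: swap v[3],v[4]; lo=4,mid=5 → [5,9,2,10,12,11,17,15,16,-3,13]
v[mid]=11<12: swap v[4],v[5]; lo=5,mid=6 → [5,9,2,10,11,12,17,15,16,-3,13]
v[mid]=17>12: swap v[6],v[9]; hi=8 → [5,9,2,10,11,12,-3,15,16,17,13]
v[mid]=-3<12: swap v[5],v[6]; lo=6,mid=7 → [5,9,2,10,11,-3,12,15,16,17,13]
v[mid]=15>12: swap v[7],v[8]; hi=7 → [5,9,2,10,11,-3,12,16,15,17,13]
v[mid]=16>12: swap v[7],v[7]; hi=6 → [5,9,2,10,11,-3,12,16,15,17,13]
end: lo=6, hi=6; v = [5,9,2,10,11,-3,12,16,15,17,13]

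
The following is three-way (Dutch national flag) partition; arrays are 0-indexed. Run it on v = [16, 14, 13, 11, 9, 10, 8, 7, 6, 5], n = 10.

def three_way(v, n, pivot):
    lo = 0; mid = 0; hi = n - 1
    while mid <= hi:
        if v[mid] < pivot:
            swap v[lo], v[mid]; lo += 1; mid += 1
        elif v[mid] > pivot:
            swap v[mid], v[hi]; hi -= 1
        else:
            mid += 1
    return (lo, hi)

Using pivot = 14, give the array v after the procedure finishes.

pivot = 14; lo=0, mid=0, hi=9
v[mid]=16>14: swap v[0],v[9]; hi=8 → [5, 14, 13, 11, 9, 10, 8, 7, 6, 16]
v[mid]=5<14: swap v[0],v[0]; lo=1,mid=1 → [5, 14, 13, 11, 9, 10, 8, 7, 6, 16]
v[mid]=14=14: mid=2
v[mid]=13<14: swap v[1],v[2]; lo=2,mid=3 → [5, 13, 14, 11, 9, 10, 8, 7, 6, 16]
v[mid]=11<14: swap v[2],v[3]; lo=3,mid=4 → [5, 13, 11, 14, 9, 10, 8, 7, 6, 16]
v[mid]=9<14: swap v[3],v[4]; lo=4,mid=5 → [5, 13, 11, 9, 14, 10, 8, 7, 6, 16]
v[mid]=10<14: swap v[4],v[5]; lo=5,mid=6 → [5, 13, 11, 9, 10, 14, 8, 7, 6, 16]
v[mid]=8<14: swap v[5],v[6]; lo=6,mid=7 → [5, 13, 11, 9, 10, 8, 14, 7, 6, 16]
v[mid]=7<14: swap v[6],v[7]; lo=7,mid=8 → [5, 13, 11, 9, 10, 8, 7, 14, 6, 16]
v[mid]=6<14: swap v[7],v[8]; lo=8,mid=9 → [5, 13, 11, 9, 10, 8, 7, 6, 14, 16]
end: lo=8, hi=8; v = [5, 13, 11, 9, 10, 8, 7, 6, 14, 16]

[5, 13, 11, 9, 10, 8, 7, 6, 14, 16]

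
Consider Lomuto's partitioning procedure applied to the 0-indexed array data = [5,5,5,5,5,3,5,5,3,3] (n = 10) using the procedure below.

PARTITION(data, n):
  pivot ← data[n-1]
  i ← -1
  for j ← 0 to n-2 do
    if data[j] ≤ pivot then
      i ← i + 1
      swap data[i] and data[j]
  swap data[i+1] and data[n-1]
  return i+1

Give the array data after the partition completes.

[3,3,3,5,5,5,5,5,5,5]

pivot = data[9] = 3; i = -1
j=0: data[0]=5 > 3 → no swap
j=1: data[1]=5 > 3 → no swap
j=2: data[2]=5 > 3 → no swap
j=3: data[3]=5 > 3 → no swap
j=4: data[4]=5 > 3 → no swap
j=5: data[5]=3 ≤ 3 → i=0, swap data[0],data[5] → [3,5,5,5,5,5,5,5,3,3]
j=6: data[6]=5 > 3 → no swap
j=7: data[7]=5 > 3 → no swap
j=8: data[8]=3 ≤ 3 → i=1, swap data[1],data[8] → [3,3,5,5,5,5,5,5,5,3]
final swap data[2],data[9] → [3,3,3,5,5,5,5,5,5,5]; return 2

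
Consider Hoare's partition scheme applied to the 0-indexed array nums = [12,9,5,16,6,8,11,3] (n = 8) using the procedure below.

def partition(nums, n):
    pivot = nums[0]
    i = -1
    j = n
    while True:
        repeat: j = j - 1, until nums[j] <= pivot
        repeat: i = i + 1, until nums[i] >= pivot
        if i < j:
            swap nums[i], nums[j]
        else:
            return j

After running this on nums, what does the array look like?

pivot = nums[0] = 12; i = -1, j = 8
j→7 (nums[7]=3≤12), i→0 (nums[0]=12≥12); i<j, swap → [3,9,5,16,6,8,11,12]
j→6 (nums[6]=11≤12), i→3 (nums[3]=16≥12); i<j, swap → [3,9,5,11,6,8,16,12]
j→5, i→6; i≥j, return j=5. nums = [3,9,5,11,6,8,16,12]

[3,9,5,11,6,8,16,12]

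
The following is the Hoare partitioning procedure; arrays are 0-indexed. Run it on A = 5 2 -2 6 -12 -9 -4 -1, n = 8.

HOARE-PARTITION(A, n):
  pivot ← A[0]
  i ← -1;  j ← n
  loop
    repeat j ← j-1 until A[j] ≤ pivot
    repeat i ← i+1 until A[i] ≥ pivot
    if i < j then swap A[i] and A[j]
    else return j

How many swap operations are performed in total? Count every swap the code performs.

2

pivot=5
j stops at 7 (-1), i stops at 0 (5); swap ⇒ -1 2 -2 6 -12 -9 -4 5
j stops at 6 (-4), i stops at 3 (6); swap ⇒ -1 2 -2 -4 -12 -9 6 5
j stops at 5, i stops at 6; i≥j ⇒ return 5. A=-1 2 -2 -4 -12 -9 6 5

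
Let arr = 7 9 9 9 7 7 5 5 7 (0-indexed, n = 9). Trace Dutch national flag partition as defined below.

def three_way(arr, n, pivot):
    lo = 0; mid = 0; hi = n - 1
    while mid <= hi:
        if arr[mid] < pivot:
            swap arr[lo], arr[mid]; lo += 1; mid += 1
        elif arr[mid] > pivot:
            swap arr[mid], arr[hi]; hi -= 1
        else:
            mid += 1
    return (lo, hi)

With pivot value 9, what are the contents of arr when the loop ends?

7 7 7 5 5 7 9 9 9

pivot = 9; lo=0, mid=0, hi=8
arr[mid]=7<9: swap arr[0],arr[0]; lo=1,mid=1 → 7 9 9 9 7 7 5 5 7
arr[mid]=9=9: mid=2
arr[mid]=9=9: mid=3
arr[mid]=9=9: mid=4
arr[mid]=7<9: swap arr[1],arr[4]; lo=2,mid=5 → 7 7 9 9 9 7 5 5 7
arr[mid]=7<9: swap arr[2],arr[5]; lo=3,mid=6 → 7 7 7 9 9 9 5 5 7
arr[mid]=5<9: swap arr[3],arr[6]; lo=4,mid=7 → 7 7 7 5 9 9 9 5 7
arr[mid]=5<9: swap arr[4],arr[7]; lo=5,mid=8 → 7 7 7 5 5 9 9 9 7
arr[mid]=7<9: swap arr[5],arr[8]; lo=6,mid=9 → 7 7 7 5 5 7 9 9 9
end: lo=6, hi=8; arr = 7 7 7 5 5 7 9 9 9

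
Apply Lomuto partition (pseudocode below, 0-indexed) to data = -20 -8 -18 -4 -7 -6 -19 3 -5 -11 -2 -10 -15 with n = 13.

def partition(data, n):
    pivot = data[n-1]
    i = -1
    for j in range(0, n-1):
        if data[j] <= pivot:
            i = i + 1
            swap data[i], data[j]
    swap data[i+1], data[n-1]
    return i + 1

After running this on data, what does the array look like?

pivot = data[12] = -15; i = -1
j=0: data[0]=-20 ≤ -15 → i=0, swap data[0],data[0] (no change) → -20 -8 -18 -4 -7 -6 -19 3 -5 -11 -2 -10 -15
j=1: data[1]=-8 > -15 → no swap
j=2: data[2]=-18 ≤ -15 → i=1, swap data[1],data[2] → -20 -18 -8 -4 -7 -6 -19 3 -5 -11 -2 -10 -15
j=3: data[3]=-4 > -15 → no swap
j=4: data[4]=-7 > -15 → no swap
j=5: data[5]=-6 > -15 → no swap
j=6: data[6]=-19 ≤ -15 → i=2, swap data[2],data[6] → -20 -18 -19 -4 -7 -6 -8 3 -5 -11 -2 -10 -15
j=7: data[7]=3 > -15 → no swap
j=8: data[8]=-5 > -15 → no swap
j=9: data[9]=-11 > -15 → no swap
j=10: data[10]=-2 > -15 → no swap
j=11: data[11]=-10 > -15 → no swap
final swap data[3],data[12] → -20 -18 -19 -15 -7 -6 -8 3 -5 -11 -2 -10 -4; return 3

-20 -18 -19 -15 -7 -6 -8 3 -5 -11 -2 -10 -4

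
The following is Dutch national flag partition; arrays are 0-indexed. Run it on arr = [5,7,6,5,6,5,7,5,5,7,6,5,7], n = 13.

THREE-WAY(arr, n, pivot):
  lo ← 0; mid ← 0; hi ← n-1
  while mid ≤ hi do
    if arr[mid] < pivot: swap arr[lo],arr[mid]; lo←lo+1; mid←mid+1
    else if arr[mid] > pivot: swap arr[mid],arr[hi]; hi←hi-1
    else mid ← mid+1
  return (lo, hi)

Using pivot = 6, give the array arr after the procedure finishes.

pivot = 6; lo=0, mid=0, hi=12
arr[mid]=5<6: swap arr[0],arr[0]; lo=1,mid=1 → [5,7,6,5,6,5,7,5,5,7,6,5,7]
arr[mid]=7>6: swap arr[1],arr[12]; hi=11 → [5,7,6,5,6,5,7,5,5,7,6,5,7]
arr[mid]=7>6: swap arr[1],arr[11]; hi=10 → [5,5,6,5,6,5,7,5,5,7,6,7,7]
arr[mid]=5<6: swap arr[1],arr[1]; lo=2,mid=2 → [5,5,6,5,6,5,7,5,5,7,6,7,7]
arr[mid]=6=6: mid=3
arr[mid]=5<6: swap arr[2],arr[3]; lo=3,mid=4 → [5,5,5,6,6,5,7,5,5,7,6,7,7]
arr[mid]=6=6: mid=5
arr[mid]=5<6: swap arr[3],arr[5]; lo=4,mid=6 → [5,5,5,5,6,6,7,5,5,7,6,7,7]
arr[mid]=7>6: swap arr[6],arr[10]; hi=9 → [5,5,5,5,6,6,6,5,5,7,7,7,7]
arr[mid]=6=6: mid=7
arr[mid]=5<6: swap arr[4],arr[7]; lo=5,mid=8 → [5,5,5,5,5,6,6,6,5,7,7,7,7]
arr[mid]=5<6: swap arr[5],arr[8]; lo=6,mid=9 → [5,5,5,5,5,5,6,6,6,7,7,7,7]
arr[mid]=7>6: swap arr[9],arr[9]; hi=8 → [5,5,5,5,5,5,6,6,6,7,7,7,7]
end: lo=6, hi=8; arr = [5,5,5,5,5,5,6,6,6,7,7,7,7]

[5,5,5,5,5,5,6,6,6,7,7,7,7]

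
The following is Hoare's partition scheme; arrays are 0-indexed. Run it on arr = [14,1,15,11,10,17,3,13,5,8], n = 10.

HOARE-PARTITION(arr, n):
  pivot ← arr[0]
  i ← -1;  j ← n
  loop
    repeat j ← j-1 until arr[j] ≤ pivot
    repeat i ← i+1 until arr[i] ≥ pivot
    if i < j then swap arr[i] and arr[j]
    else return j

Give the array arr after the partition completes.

[8,1,5,11,10,13,3,17,15,14]

pivot=14
j stops at 9 (8), i stops at 0 (14); swap ⇒ [8,1,15,11,10,17,3,13,5,14]
j stops at 8 (5), i stops at 2 (15); swap ⇒ [8,1,5,11,10,17,3,13,15,14]
j stops at 7 (13), i stops at 5 (17); swap ⇒ [8,1,5,11,10,13,3,17,15,14]
j stops at 6, i stops at 7; i≥j ⇒ return 6. arr=[8,1,5,11,10,13,3,17,15,14]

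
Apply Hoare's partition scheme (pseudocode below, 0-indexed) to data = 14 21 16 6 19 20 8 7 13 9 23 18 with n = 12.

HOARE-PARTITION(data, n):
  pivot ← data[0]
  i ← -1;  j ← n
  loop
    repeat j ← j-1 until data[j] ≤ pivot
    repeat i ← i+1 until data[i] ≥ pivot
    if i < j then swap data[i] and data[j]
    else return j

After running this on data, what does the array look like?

9 13 7 6 8 20 19 16 21 14 23 18

pivot = data[0] = 14; i = -1, j = 12
j→9 (data[9]=9≤14), i→0 (data[0]=14≥14); i<j, swap → 9 21 16 6 19 20 8 7 13 14 23 18
j→8 (data[8]=13≤14), i→1 (data[1]=21≥14); i<j, swap → 9 13 16 6 19 20 8 7 21 14 23 18
j→7 (data[7]=7≤14), i→2 (data[2]=16≥14); i<j, swap → 9 13 7 6 19 20 8 16 21 14 23 18
j→6 (data[6]=8≤14), i→4 (data[4]=19≥14); i<j, swap → 9 13 7 6 8 20 19 16 21 14 23 18
j→4, i→5; i≥j, return j=4. data = 9 13 7 6 8 20 19 16 21 14 23 18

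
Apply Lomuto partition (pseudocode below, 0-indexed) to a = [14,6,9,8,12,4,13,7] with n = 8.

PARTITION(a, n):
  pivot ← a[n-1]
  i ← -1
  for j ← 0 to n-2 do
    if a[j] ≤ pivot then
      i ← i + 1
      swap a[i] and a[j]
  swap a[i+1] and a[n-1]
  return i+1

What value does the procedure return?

2

pivot=7, i=-1
j=0: 14>7, skip
j=1: 6≤7, i=0, swap(0,1) ⇒ [6,14,9,8,12,4,13,7]
j=2: 9>7, skip
j=3: 8>7, skip
j=4: 12>7, skip
j=5: 4≤7, i=1, swap(1,5) ⇒ [6,4,9,8,12,14,13,7]
j=6: 13>7, skip
swap(2,7) ⇒ [6,4,7,8,12,14,13,9]; return 2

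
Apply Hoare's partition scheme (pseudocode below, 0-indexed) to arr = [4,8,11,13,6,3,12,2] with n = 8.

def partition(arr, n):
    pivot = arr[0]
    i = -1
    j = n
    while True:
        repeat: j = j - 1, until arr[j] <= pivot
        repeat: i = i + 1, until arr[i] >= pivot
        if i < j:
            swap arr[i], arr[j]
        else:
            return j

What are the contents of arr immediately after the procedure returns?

[2,3,11,13,6,8,12,4]

pivot = arr[0] = 4; i = -1, j = 8
j→7 (arr[7]=2≤4), i→0 (arr[0]=4≥4); i<j, swap → [2,8,11,13,6,3,12,4]
j→5 (arr[5]=3≤4), i→1 (arr[1]=8≥4); i<j, swap → [2,3,11,13,6,8,12,4]
j→1, i→2; i≥j, return j=1. arr = [2,3,11,13,6,8,12,4]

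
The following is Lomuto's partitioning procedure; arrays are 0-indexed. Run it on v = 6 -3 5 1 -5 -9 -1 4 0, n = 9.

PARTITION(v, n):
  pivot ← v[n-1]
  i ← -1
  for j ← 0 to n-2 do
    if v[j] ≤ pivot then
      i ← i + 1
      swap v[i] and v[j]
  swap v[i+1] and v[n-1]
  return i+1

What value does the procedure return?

pivot = v[8] = 0; i = -1
j=0: v[0]=6 > 0 → no swap
j=1: v[1]=-3 ≤ 0 → i=0, swap v[0],v[1] → -3 6 5 1 -5 -9 -1 4 0
j=2: v[2]=5 > 0 → no swap
j=3: v[3]=1 > 0 → no swap
j=4: v[4]=-5 ≤ 0 → i=1, swap v[1],v[4] → -3 -5 5 1 6 -9 -1 4 0
j=5: v[5]=-9 ≤ 0 → i=2, swap v[2],v[5] → -3 -5 -9 1 6 5 -1 4 0
j=6: v[6]=-1 ≤ 0 → i=3, swap v[3],v[6] → -3 -5 -9 -1 6 5 1 4 0
j=7: v[7]=4 > 0 → no swap
final swap v[4],v[8] → -3 -5 -9 -1 0 5 1 4 6; return 4

4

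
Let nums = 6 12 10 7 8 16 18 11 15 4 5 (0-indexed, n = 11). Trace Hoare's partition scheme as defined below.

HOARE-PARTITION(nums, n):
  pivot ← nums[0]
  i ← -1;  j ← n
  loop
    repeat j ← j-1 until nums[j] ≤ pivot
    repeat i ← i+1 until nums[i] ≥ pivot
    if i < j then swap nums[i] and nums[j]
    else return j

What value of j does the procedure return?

pivot = nums[0] = 6; i = -1, j = 11
j→10 (nums[10]=5≤6), i→0 (nums[0]=6≥6); i<j, swap → 5 12 10 7 8 16 18 11 15 4 6
j→9 (nums[9]=4≤6), i→1 (nums[1]=12≥6); i<j, swap → 5 4 10 7 8 16 18 11 15 12 6
j→1, i→2; i≥j, return j=1. nums = 5 4 10 7 8 16 18 11 15 12 6

1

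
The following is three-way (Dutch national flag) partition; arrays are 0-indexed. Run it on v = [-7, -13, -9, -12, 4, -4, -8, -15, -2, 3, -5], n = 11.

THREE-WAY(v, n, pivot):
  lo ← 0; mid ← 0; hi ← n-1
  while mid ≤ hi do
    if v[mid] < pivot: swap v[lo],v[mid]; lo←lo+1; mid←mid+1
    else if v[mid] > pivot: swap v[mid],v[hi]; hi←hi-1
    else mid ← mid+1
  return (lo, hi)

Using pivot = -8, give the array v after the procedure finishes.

pivot = -8; lo=0, mid=0, hi=10
v[mid]=-7>-8: swap v[0],v[10]; hi=9 → [-5, -13, -9, -12, 4, -4, -8, -15, -2, 3, -7]
v[mid]=-5>-8: swap v[0],v[9]; hi=8 → [3, -13, -9, -12, 4, -4, -8, -15, -2, -5, -7]
v[mid]=3>-8: swap v[0],v[8]; hi=7 → [-2, -13, -9, -12, 4, -4, -8, -15, 3, -5, -7]
v[mid]=-2>-8: swap v[0],v[7]; hi=6 → [-15, -13, -9, -12, 4, -4, -8, -2, 3, -5, -7]
v[mid]=-15<-8: swap v[0],v[0]; lo=1,mid=1 → [-15, -13, -9, -12, 4, -4, -8, -2, 3, -5, -7]
v[mid]=-13<-8: swap v[1],v[1]; lo=2,mid=2 → [-15, -13, -9, -12, 4, -4, -8, -2, 3, -5, -7]
v[mid]=-9<-8: swap v[2],v[2]; lo=3,mid=3 → [-15, -13, -9, -12, 4, -4, -8, -2, 3, -5, -7]
v[mid]=-12<-8: swap v[3],v[3]; lo=4,mid=4 → [-15, -13, -9, -12, 4, -4, -8, -2, 3, -5, -7]
v[mid]=4>-8: swap v[4],v[6]; hi=5 → [-15, -13, -9, -12, -8, -4, 4, -2, 3, -5, -7]
v[mid]=-8=-8: mid=5
v[mid]=-4>-8: swap v[5],v[5]; hi=4 → [-15, -13, -9, -12, -8, -4, 4, -2, 3, -5, -7]
end: lo=4, hi=4; v = [-15, -13, -9, -12, -8, -4, 4, -2, 3, -5, -7]

[-15, -13, -9, -12, -8, -4, 4, -2, 3, -5, -7]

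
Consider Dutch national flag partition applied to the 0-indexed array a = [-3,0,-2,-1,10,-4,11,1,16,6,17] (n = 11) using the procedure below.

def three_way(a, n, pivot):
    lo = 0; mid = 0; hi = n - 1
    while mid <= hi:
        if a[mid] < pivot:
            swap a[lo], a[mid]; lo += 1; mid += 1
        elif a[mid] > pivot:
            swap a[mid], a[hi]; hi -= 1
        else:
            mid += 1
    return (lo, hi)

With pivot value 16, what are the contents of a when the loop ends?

pivot = 16; lo=0, mid=0, hi=10
a[mid]=-3<16: swap a[0],a[0]; lo=1,mid=1 → [-3,0,-2,-1,10,-4,11,1,16,6,17]
a[mid]=0<16: swap a[1],a[1]; lo=2,mid=2 → [-3,0,-2,-1,10,-4,11,1,16,6,17]
a[mid]=-2<16: swap a[2],a[2]; lo=3,mid=3 → [-3,0,-2,-1,10,-4,11,1,16,6,17]
a[mid]=-1<16: swap a[3],a[3]; lo=4,mid=4 → [-3,0,-2,-1,10,-4,11,1,16,6,17]
a[mid]=10<16: swap a[4],a[4]; lo=5,mid=5 → [-3,0,-2,-1,10,-4,11,1,16,6,17]
a[mid]=-4<16: swap a[5],a[5]; lo=6,mid=6 → [-3,0,-2,-1,10,-4,11,1,16,6,17]
a[mid]=11<16: swap a[6],a[6]; lo=7,mid=7 → [-3,0,-2,-1,10,-4,11,1,16,6,17]
a[mid]=1<16: swap a[7],a[7]; lo=8,mid=8 → [-3,0,-2,-1,10,-4,11,1,16,6,17]
a[mid]=16=16: mid=9
a[mid]=6<16: swap a[8],a[9]; lo=9,mid=10 → [-3,0,-2,-1,10,-4,11,1,6,16,17]
a[mid]=17>16: swap a[10],a[10]; hi=9 → [-3,0,-2,-1,10,-4,11,1,6,16,17]
end: lo=9, hi=9; a = [-3,0,-2,-1,10,-4,11,1,6,16,17]

[-3,0,-2,-1,10,-4,11,1,6,16,17]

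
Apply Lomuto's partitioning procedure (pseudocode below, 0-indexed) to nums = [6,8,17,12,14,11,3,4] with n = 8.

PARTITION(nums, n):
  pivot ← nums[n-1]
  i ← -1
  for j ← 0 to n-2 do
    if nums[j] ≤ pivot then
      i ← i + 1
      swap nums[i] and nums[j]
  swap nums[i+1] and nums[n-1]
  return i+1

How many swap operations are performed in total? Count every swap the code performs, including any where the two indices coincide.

pivot = nums[7] = 4; i = -1
j=0: nums[0]=6 > 4 → no swap
j=1: nums[1]=8 > 4 → no swap
j=2: nums[2]=17 > 4 → no swap
j=3: nums[3]=12 > 4 → no swap
j=4: nums[4]=14 > 4 → no swap
j=5: nums[5]=11 > 4 → no swap
j=6: nums[6]=3 ≤ 4 → i=0, swap nums[0],nums[6] → [3,8,17,12,14,11,6,4]
final swap nums[1],nums[7] → [3,4,17,12,14,11,6,8]; return 1

2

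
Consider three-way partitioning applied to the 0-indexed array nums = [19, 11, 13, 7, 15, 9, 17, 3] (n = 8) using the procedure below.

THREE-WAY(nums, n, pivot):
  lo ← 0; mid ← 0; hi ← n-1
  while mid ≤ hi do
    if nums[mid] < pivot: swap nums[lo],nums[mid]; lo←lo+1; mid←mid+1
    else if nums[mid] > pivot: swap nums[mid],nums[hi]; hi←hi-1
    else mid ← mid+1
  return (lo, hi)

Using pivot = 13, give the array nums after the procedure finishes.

[3, 11, 7, 9, 13, 17, 15, 19]

pivot = 13; lo=0, mid=0, hi=7
nums[mid]=19>13: swap nums[0],nums[7]; hi=6 → [3, 11, 13, 7, 15, 9, 17, 19]
nums[mid]=3<13: swap nums[0],nums[0]; lo=1,mid=1 → [3, 11, 13, 7, 15, 9, 17, 19]
nums[mid]=11<13: swap nums[1],nums[1]; lo=2,mid=2 → [3, 11, 13, 7, 15, 9, 17, 19]
nums[mid]=13=13: mid=3
nums[mid]=7<13: swap nums[2],nums[3]; lo=3,mid=4 → [3, 11, 7, 13, 15, 9, 17, 19]
nums[mid]=15>13: swap nums[4],nums[6]; hi=5 → [3, 11, 7, 13, 17, 9, 15, 19]
nums[mid]=17>13: swap nums[4],nums[5]; hi=4 → [3, 11, 7, 13, 9, 17, 15, 19]
nums[mid]=9<13: swap nums[3],nums[4]; lo=4,mid=5 → [3, 11, 7, 9, 13, 17, 15, 19]
end: lo=4, hi=4; nums = [3, 11, 7, 9, 13, 17, 15, 19]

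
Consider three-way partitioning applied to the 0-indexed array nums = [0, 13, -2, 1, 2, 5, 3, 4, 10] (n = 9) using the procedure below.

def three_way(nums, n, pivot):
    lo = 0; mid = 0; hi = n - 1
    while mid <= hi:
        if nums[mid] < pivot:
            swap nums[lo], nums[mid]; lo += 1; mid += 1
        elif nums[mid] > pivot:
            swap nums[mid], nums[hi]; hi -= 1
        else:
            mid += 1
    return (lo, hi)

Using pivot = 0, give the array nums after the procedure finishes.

[-2, 0, 1, 2, 5, 3, 4, 10, 13]

lo=0 mid=0 hi=8
0=0: mid=1
13>0: swap(1,8), hi=7 ⇒ [0, 10, -2, 1, 2, 5, 3, 4, 13]
10>0: swap(1,7), hi=6 ⇒ [0, 4, -2, 1, 2, 5, 3, 10, 13]
4>0: swap(1,6), hi=5 ⇒ [0, 3, -2, 1, 2, 5, 4, 10, 13]
3>0: swap(1,5), hi=4 ⇒ [0, 5, -2, 1, 2, 3, 4, 10, 13]
5>0: swap(1,4), hi=3 ⇒ [0, 2, -2, 1, 5, 3, 4, 10, 13]
2>0: swap(1,3), hi=2 ⇒ [0, 1, -2, 2, 5, 3, 4, 10, 13]
1>0: swap(1,2), hi=1 ⇒ [0, -2, 1, 2, 5, 3, 4, 10, 13]
-2<0: swap(0,1), lo=1 mid=2 ⇒ [-2, 0, 1, 2, 5, 3, 4, 10, 13]
done. lo=1 hi=1; nums=[-2, 0, 1, 2, 5, 3, 4, 10, 13]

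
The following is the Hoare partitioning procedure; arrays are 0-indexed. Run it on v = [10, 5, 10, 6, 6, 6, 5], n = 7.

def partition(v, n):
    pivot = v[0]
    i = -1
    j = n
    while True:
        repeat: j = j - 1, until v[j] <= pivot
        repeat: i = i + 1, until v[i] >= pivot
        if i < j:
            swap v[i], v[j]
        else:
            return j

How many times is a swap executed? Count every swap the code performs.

2

pivot = v[0] = 10; i = -1, j = 7
j→6 (v[6]=5≤10), i→0 (v[0]=10≥10); i<j, swap → [5, 5, 10, 6, 6, 6, 10]
j→5 (v[5]=6≤10), i→2 (v[2]=10≥10); i<j, swap → [5, 5, 6, 6, 6, 10, 10]
j→4, i→5; i≥j, return j=4. v = [5, 5, 6, 6, 6, 10, 10]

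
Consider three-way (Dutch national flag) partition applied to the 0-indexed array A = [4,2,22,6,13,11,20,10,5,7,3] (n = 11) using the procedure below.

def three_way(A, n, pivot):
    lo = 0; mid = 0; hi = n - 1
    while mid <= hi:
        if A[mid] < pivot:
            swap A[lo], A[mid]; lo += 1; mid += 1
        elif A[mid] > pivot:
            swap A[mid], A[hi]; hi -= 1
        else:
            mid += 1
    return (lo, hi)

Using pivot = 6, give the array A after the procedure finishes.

pivot = 6; lo=0, mid=0, hi=10
A[mid]=4<6: swap A[0],A[0]; lo=1,mid=1 → [4,2,22,6,13,11,20,10,5,7,3]
A[mid]=2<6: swap A[1],A[1]; lo=2,mid=2 → [4,2,22,6,13,11,20,10,5,7,3]
A[mid]=22>6: swap A[2],A[10]; hi=9 → [4,2,3,6,13,11,20,10,5,7,22]
A[mid]=3<6: swap A[2],A[2]; lo=3,mid=3 → [4,2,3,6,13,11,20,10,5,7,22]
A[mid]=6=6: mid=4
A[mid]=13>6: swap A[4],A[9]; hi=8 → [4,2,3,6,7,11,20,10,5,13,22]
A[mid]=7>6: swap A[4],A[8]; hi=7 → [4,2,3,6,5,11,20,10,7,13,22]
A[mid]=5<6: swap A[3],A[4]; lo=4,mid=5 → [4,2,3,5,6,11,20,10,7,13,22]
A[mid]=11>6: swap A[5],A[7]; hi=6 → [4,2,3,5,6,10,20,11,7,13,22]
A[mid]=10>6: swap A[5],A[6]; hi=5 → [4,2,3,5,6,20,10,11,7,13,22]
A[mid]=20>6: swap A[5],A[5]; hi=4 → [4,2,3,5,6,20,10,11,7,13,22]
end: lo=4, hi=4; A = [4,2,3,5,6,20,10,11,7,13,22]

[4,2,3,5,6,20,10,11,7,13,22]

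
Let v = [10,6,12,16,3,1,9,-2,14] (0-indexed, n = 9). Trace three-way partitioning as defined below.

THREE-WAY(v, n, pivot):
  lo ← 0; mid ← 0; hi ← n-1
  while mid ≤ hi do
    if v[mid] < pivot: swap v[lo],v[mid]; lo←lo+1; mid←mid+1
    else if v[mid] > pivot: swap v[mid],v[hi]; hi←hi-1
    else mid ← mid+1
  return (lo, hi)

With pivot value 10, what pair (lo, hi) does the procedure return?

lo=0 mid=0 hi=8
10=10: mid=1
6<10: swap(0,1), lo=1 mid=2 ⇒ [6,10,12,16,3,1,9,-2,14]
12>10: swap(2,8), hi=7 ⇒ [6,10,14,16,3,1,9,-2,12]
14>10: swap(2,7), hi=6 ⇒ [6,10,-2,16,3,1,9,14,12]
-2<10: swap(1,2), lo=2 mid=3 ⇒ [6,-2,10,16,3,1,9,14,12]
16>10: swap(3,6), hi=5 ⇒ [6,-2,10,9,3,1,16,14,12]
9<10: swap(2,3), lo=3 mid=4 ⇒ [6,-2,9,10,3,1,16,14,12]
3<10: swap(3,4), lo=4 mid=5 ⇒ [6,-2,9,3,10,1,16,14,12]
1<10: swap(4,5), lo=5 mid=6 ⇒ [6,-2,9,3,1,10,16,14,12]
done. lo=5 hi=5; v=[6,-2,9,3,1,10,16,14,12]

(5, 5)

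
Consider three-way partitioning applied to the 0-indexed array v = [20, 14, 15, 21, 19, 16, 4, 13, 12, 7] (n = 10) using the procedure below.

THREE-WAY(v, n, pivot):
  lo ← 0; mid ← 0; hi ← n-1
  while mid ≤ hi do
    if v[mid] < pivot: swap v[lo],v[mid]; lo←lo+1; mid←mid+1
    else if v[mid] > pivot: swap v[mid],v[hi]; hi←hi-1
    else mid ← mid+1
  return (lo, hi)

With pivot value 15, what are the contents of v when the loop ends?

pivot = 15; lo=0, mid=0, hi=9
v[mid]=20>15: swap v[0],v[9]; hi=8 → [7, 14, 15, 21, 19, 16, 4, 13, 12, 20]
v[mid]=7<15: swap v[0],v[0]; lo=1,mid=1 → [7, 14, 15, 21, 19, 16, 4, 13, 12, 20]
v[mid]=14<15: swap v[1],v[1]; lo=2,mid=2 → [7, 14, 15, 21, 19, 16, 4, 13, 12, 20]
v[mid]=15=15: mid=3
v[mid]=21>15: swap v[3],v[8]; hi=7 → [7, 14, 15, 12, 19, 16, 4, 13, 21, 20]
v[mid]=12<15: swap v[2],v[3]; lo=3,mid=4 → [7, 14, 12, 15, 19, 16, 4, 13, 21, 20]
v[mid]=19>15: swap v[4],v[7]; hi=6 → [7, 14, 12, 15, 13, 16, 4, 19, 21, 20]
v[mid]=13<15: swap v[3],v[4]; lo=4,mid=5 → [7, 14, 12, 13, 15, 16, 4, 19, 21, 20]
v[mid]=16>15: swap v[5],v[6]; hi=5 → [7, 14, 12, 13, 15, 4, 16, 19, 21, 20]
v[mid]=4<15: swap v[4],v[5]; lo=5,mid=6 → [7, 14, 12, 13, 4, 15, 16, 19, 21, 20]
end: lo=5, hi=5; v = [7, 14, 12, 13, 4, 15, 16, 19, 21, 20]

[7, 14, 12, 13, 4, 15, 16, 19, 21, 20]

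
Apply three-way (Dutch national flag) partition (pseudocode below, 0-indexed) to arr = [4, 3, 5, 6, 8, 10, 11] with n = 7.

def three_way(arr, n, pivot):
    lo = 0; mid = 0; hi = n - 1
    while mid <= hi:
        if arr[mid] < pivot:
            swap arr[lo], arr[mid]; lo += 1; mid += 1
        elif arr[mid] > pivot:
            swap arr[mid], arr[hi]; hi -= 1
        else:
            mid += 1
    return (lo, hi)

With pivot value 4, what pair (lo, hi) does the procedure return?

(1, 1)

lo=0 mid=0 hi=6
4=4: mid=1
3<4: swap(0,1), lo=1 mid=2 ⇒ [3, 4, 5, 6, 8, 10, 11]
5>4: swap(2,6), hi=5 ⇒ [3, 4, 11, 6, 8, 10, 5]
11>4: swap(2,5), hi=4 ⇒ [3, 4, 10, 6, 8, 11, 5]
10>4: swap(2,4), hi=3 ⇒ [3, 4, 8, 6, 10, 11, 5]
8>4: swap(2,3), hi=2 ⇒ [3, 4, 6, 8, 10, 11, 5]
6>4: swap(2,2), hi=1 ⇒ [3, 4, 6, 8, 10, 11, 5]
done. lo=1 hi=1; arr=[3, 4, 6, 8, 10, 11, 5]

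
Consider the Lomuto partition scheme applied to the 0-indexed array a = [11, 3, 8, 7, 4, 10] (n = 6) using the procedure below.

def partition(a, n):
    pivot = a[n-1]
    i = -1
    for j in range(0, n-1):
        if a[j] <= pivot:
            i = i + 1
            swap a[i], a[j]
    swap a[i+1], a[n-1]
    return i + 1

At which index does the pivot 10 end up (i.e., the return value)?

pivot = a[5] = 10; i = -1
j=0: a[0]=11 > 10 → no swap
j=1: a[1]=3 ≤ 10 → i=0, swap a[0],a[1] → [3, 11, 8, 7, 4, 10]
j=2: a[2]=8 ≤ 10 → i=1, swap a[1],a[2] → [3, 8, 11, 7, 4, 10]
j=3: a[3]=7 ≤ 10 → i=2, swap a[2],a[3] → [3, 8, 7, 11, 4, 10]
j=4: a[4]=4 ≤ 10 → i=3, swap a[3],a[4] → [3, 8, 7, 4, 11, 10]
final swap a[4],a[5] → [3, 8, 7, 4, 10, 11]; return 4

4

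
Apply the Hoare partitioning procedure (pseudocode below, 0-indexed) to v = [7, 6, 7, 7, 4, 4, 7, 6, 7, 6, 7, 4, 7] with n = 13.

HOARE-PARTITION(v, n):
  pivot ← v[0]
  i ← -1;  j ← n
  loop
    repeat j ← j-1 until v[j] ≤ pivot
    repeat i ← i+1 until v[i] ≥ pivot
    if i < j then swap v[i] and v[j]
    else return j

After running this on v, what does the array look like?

pivot=7
j stops at 12 (7), i stops at 0 (7); swap ⇒ [7, 6, 7, 7, 4, 4, 7, 6, 7, 6, 7, 4, 7]
j stops at 11 (4), i stops at 2 (7); swap ⇒ [7, 6, 4, 7, 4, 4, 7, 6, 7, 6, 7, 7, 7]
j stops at 10 (7), i stops at 3 (7); swap ⇒ [7, 6, 4, 7, 4, 4, 7, 6, 7, 6, 7, 7, 7]
j stops at 9 (6), i stops at 6 (7); swap ⇒ [7, 6, 4, 7, 4, 4, 6, 6, 7, 7, 7, 7, 7]
j stops at 8, i stops at 8; i≥j ⇒ return 8. v=[7, 6, 4, 7, 4, 4, 6, 6, 7, 7, 7, 7, 7]

[7, 6, 4, 7, 4, 4, 6, 6, 7, 7, 7, 7, 7]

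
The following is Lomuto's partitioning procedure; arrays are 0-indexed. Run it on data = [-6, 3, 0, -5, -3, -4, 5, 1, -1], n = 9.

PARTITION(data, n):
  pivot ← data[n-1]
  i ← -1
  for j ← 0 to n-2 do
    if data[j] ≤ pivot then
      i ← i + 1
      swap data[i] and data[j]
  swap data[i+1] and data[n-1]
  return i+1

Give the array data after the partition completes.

[-6, -5, -3, -4, -1, 3, 5, 1, 0]

pivot = data[8] = -1; i = -1
j=0: data[0]=-6 ≤ -1 → i=0, swap data[0],data[0] (no change) → [-6, 3, 0, -5, -3, -4, 5, 1, -1]
j=1: data[1]=3 > -1 → no swap
j=2: data[2]=0 > -1 → no swap
j=3: data[3]=-5 ≤ -1 → i=1, swap data[1],data[3] → [-6, -5, 0, 3, -3, -4, 5, 1, -1]
j=4: data[4]=-3 ≤ -1 → i=2, swap data[2],data[4] → [-6, -5, -3, 3, 0, -4, 5, 1, -1]
j=5: data[5]=-4 ≤ -1 → i=3, swap data[3],data[5] → [-6, -5, -3, -4, 0, 3, 5, 1, -1]
j=6: data[6]=5 > -1 → no swap
j=7: data[7]=1 > -1 → no swap
final swap data[4],data[8] → [-6, -5, -3, -4, -1, 3, 5, 1, 0]; return 4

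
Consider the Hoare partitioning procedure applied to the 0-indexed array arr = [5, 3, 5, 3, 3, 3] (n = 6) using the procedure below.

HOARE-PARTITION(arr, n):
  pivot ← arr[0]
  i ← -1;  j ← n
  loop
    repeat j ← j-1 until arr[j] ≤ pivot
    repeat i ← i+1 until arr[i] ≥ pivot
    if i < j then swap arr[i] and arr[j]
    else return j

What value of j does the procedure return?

3

pivot = arr[0] = 5; i = -1, j = 6
j→5 (arr[5]=3≤5), i→0 (arr[0]=5≥5); i<j, swap → [3, 3, 5, 3, 3, 5]
j→4 (arr[4]=3≤5), i→2 (arr[2]=5≥5); i<j, swap → [3, 3, 3, 3, 5, 5]
j→3, i→4; i≥j, return j=3. arr = [3, 3, 3, 3, 5, 5]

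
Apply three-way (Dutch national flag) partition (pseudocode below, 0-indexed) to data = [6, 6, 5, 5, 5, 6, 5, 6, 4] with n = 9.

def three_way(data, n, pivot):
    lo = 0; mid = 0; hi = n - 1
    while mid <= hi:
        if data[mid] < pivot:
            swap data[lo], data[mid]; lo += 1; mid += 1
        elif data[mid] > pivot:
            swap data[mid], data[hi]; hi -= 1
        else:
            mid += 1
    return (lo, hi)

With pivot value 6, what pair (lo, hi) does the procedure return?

(5, 8)

pivot = 6; lo=0, mid=0, hi=8
data[mid]=6=6: mid=1
data[mid]=6=6: mid=2
data[mid]=5<6: swap data[0],data[2]; lo=1,mid=3 → [5, 6, 6, 5, 5, 6, 5, 6, 4]
data[mid]=5<6: swap data[1],data[3]; lo=2,mid=4 → [5, 5, 6, 6, 5, 6, 5, 6, 4]
data[mid]=5<6: swap data[2],data[4]; lo=3,mid=5 → [5, 5, 5, 6, 6, 6, 5, 6, 4]
data[mid]=6=6: mid=6
data[mid]=5<6: swap data[3],data[6]; lo=4,mid=7 → [5, 5, 5, 5, 6, 6, 6, 6, 4]
data[mid]=6=6: mid=8
data[mid]=4<6: swap data[4],data[8]; lo=5,mid=9 → [5, 5, 5, 5, 4, 6, 6, 6, 6]
end: lo=5, hi=8; data = [5, 5, 5, 5, 4, 6, 6, 6, 6]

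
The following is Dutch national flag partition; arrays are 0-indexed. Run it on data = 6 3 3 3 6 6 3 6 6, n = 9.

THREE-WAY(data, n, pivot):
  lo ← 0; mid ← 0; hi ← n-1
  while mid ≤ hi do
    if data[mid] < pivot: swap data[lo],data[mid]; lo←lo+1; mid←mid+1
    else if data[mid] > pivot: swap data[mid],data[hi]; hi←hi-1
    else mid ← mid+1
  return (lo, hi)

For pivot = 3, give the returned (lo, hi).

(0, 3)

lo=0 mid=0 hi=8
6>3: swap(0,8), hi=7 ⇒ 6 3 3 3 6 6 3 6 6
6>3: swap(0,7), hi=6 ⇒ 6 3 3 3 6 6 3 6 6
6>3: swap(0,6), hi=5 ⇒ 3 3 3 3 6 6 6 6 6
3=3: mid=1
3=3: mid=2
3=3: mid=3
3=3: mid=4
6>3: swap(4,5), hi=4 ⇒ 3 3 3 3 6 6 6 6 6
6>3: swap(4,4), hi=3 ⇒ 3 3 3 3 6 6 6 6 6
done. lo=0 hi=3; data=3 3 3 3 6 6 6 6 6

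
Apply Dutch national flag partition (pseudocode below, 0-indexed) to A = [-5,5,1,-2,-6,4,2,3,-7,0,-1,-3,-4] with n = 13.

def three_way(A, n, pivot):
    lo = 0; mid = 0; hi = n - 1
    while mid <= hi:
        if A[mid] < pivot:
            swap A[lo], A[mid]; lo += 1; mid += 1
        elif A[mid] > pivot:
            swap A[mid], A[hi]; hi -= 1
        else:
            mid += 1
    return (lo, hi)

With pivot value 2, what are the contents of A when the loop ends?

lo=0 mid=0 hi=12
-5<2: swap(0,0), lo=1 mid=1 ⇒ [-5,5,1,-2,-6,4,2,3,-7,0,-1,-3,-4]
5>2: swap(1,12), hi=11 ⇒ [-5,-4,1,-2,-6,4,2,3,-7,0,-1,-3,5]
-4<2: swap(1,1), lo=2 mid=2 ⇒ [-5,-4,1,-2,-6,4,2,3,-7,0,-1,-3,5]
1<2: swap(2,2), lo=3 mid=3 ⇒ [-5,-4,1,-2,-6,4,2,3,-7,0,-1,-3,5]
-2<2: swap(3,3), lo=4 mid=4 ⇒ [-5,-4,1,-2,-6,4,2,3,-7,0,-1,-3,5]
-6<2: swap(4,4), lo=5 mid=5 ⇒ [-5,-4,1,-2,-6,4,2,3,-7,0,-1,-3,5]
4>2: swap(5,11), hi=10 ⇒ [-5,-4,1,-2,-6,-3,2,3,-7,0,-1,4,5]
-3<2: swap(5,5), lo=6 mid=6 ⇒ [-5,-4,1,-2,-6,-3,2,3,-7,0,-1,4,5]
2=2: mid=7
3>2: swap(7,10), hi=9 ⇒ [-5,-4,1,-2,-6,-3,2,-1,-7,0,3,4,5]
-1<2: swap(6,7), lo=7 mid=8 ⇒ [-5,-4,1,-2,-6,-3,-1,2,-7,0,3,4,5]
-7<2: swap(7,8), lo=8 mid=9 ⇒ [-5,-4,1,-2,-6,-3,-1,-7,2,0,3,4,5]
0<2: swap(8,9), lo=9 mid=10 ⇒ [-5,-4,1,-2,-6,-3,-1,-7,0,2,3,4,5]
done. lo=9 hi=9; A=[-5,-4,1,-2,-6,-3,-1,-7,0,2,3,4,5]

[-5,-4,1,-2,-6,-3,-1,-7,0,2,3,4,5]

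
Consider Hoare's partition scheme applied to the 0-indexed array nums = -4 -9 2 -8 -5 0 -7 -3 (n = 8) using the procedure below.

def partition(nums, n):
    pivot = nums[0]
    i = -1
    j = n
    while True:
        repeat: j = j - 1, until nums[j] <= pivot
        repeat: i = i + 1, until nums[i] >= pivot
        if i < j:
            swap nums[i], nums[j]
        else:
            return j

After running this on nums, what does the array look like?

pivot = nums[0] = -4; i = -1, j = 8
j→6 (nums[6]=-7≤-4), i→0 (nums[0]=-4≥-4); i<j, swap → -7 -9 2 -8 -5 0 -4 -3
j→4 (nums[4]=-5≤-4), i→2 (nums[2]=2≥-4); i<j, swap → -7 -9 -5 -8 2 0 -4 -3
j→3, i→4; i≥j, return j=3. nums = -7 -9 -5 -8 2 0 -4 -3

-7 -9 -5 -8 2 0 -4 -3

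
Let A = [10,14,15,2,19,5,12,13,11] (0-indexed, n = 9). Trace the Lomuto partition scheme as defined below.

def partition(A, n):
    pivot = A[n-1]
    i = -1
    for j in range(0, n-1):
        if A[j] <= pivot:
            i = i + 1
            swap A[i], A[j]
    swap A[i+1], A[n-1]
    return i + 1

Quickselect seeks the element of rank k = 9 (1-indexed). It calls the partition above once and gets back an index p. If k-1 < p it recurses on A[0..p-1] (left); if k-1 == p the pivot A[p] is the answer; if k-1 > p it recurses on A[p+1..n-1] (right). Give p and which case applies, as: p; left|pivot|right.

3; right

pivot=11, i=-1
j=0: 10≤11, i=0, swap(0,0) ⇒ [10,14,15,2,19,5,12,13,11]
j=1: 14>11, skip
j=2: 15>11, skip
j=3: 2≤11, i=1, swap(1,3) ⇒ [10,2,15,14,19,5,12,13,11]
j=4: 19>11, skip
j=5: 5≤11, i=2, swap(2,5) ⇒ [10,2,5,14,19,15,12,13,11]
j=6: 12>11, skip
j=7: 13>11, skip
swap(3,8) ⇒ [10,2,5,11,19,15,12,13,14]; return 3
p = 3; k-1 = 8 > 3 ⇒ right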